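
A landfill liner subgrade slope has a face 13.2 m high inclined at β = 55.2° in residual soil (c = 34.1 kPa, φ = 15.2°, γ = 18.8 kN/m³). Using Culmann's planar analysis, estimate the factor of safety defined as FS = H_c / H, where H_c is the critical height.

FS = 1.86

H_c = (4c/γ) · sinβ cosφ / [1 − cos(β − φ)]
    = (4·34.1/18.8) · sin55.2°·cos15.2° / [1 − cos40.0°]
    = 7.255 · 0.7924 / 0.2340 = 24.57 m
FS = H_c / H = 24.57 / 13.2 = 1.862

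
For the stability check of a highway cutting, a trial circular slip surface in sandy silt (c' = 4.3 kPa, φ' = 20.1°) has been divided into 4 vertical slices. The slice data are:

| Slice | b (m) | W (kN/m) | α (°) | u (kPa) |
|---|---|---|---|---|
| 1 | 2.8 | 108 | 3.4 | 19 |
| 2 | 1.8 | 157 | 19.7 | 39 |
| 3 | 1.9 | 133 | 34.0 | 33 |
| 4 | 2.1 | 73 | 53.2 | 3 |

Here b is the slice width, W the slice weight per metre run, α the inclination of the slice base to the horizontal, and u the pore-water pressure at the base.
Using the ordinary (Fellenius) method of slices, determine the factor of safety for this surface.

FS = 0.61

Ordinary method of slices: FS = Σ[c'·Δl_i + (W_i cosα_i − u_i·Δl_i)·tanφ'] / Σ W_i sinα_i, with Δl_i = b_i / cosα_i.
Slice 1: Δl = 2.8/cos3.4° = 2.805 m; N'_1 = 108·cos3.4° − 19·2.805 = 54.5; c'Δl = 12.06; W sinα = 6.4
Slice 2: Δl = 1.8/cos19.7° = 1.912 m; N'_2 = 157·cos19.7° − 39·1.912 = 73.2; c'Δl = 8.22; W sinα = 52.9
Slice 3: Δl = 1.9/cos34.0° = 2.292 m; N'_3 = 133·cos34.0° − 33·2.292 = 34.6; c'Δl = 9.85; W sinα = 74.4
Slice 4: Δl = 2.1/cos53.2° = 3.506 m; N'_4 = 73·cos53.2° − 3·3.506 = 33.2; c'Δl = 15.07; W sinα = 58.5
Σc'Δl = 45.2 kN/m; ΣN' = 195.6 kN/m; ΣW sinα = 192.2 kN/m
Resisting = 45.2 + 195.6·tan20.1° = 45.2 + 71.6 = 116.8 kN/m
FS = 116.8 / 192.2 = 0.608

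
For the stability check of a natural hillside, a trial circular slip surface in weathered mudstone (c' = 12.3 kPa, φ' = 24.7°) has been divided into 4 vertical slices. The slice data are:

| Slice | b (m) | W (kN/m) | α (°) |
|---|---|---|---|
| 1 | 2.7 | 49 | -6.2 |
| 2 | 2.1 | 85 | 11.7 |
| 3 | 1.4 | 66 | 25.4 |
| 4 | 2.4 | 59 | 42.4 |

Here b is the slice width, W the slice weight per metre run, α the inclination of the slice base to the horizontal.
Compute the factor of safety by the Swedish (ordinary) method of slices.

Ordinary method of slices: FS = Σ[c'·Δl_i + (W_i cosα_i)·tanφ'] / Σ W_i sinα_i, with Δl_i = b_i / cosα_i.
Slice 1: Δl = 2.7/cos(-6.2°) = 2.716 m; N'_1 = 49·cos(-6.2°) = 48.7; c'Δl = 33.41; W sinα = -5.3
Slice 2: Δl = 2.1/cos11.7° = 2.145 m; N'_2 = 85·cos11.7° = 83.2; c'Δl = 26.38; W sinα = 17.2
Slice 3: Δl = 1.4/cos25.4° = 1.550 m; N'_3 = 66·cos25.4° = 59.6; c'Δl = 19.06; W sinα = 28.3
Slice 4: Δl = 2.4/cos42.4° = 3.250 m; N'_4 = 59·cos42.4° = 43.6; c'Δl = 39.98; W sinα = 39.8
Σc'Δl = 118.8 kN/m; ΣN' = 235.1 kN/m; ΣW sinα = 80.0 kN/m
Resisting = 118.8 + 235.1·tan24.7° = 118.8 + 108.2 = 227.0 kN/m
FS = 227.0 / 80.0 = 2.836

FS = 2.84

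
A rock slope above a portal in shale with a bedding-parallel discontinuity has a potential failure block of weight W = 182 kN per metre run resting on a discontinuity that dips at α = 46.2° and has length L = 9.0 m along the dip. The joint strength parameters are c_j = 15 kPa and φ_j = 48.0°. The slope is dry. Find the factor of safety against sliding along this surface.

Resolving the block weight along and normal to the plane and applying the Mohr–Coulomb strength on the joint:
N' = W cosα = 182·cos46.2° = 126.0 kN/m
Driving force T = W sinα = 182·sin46.2° = 131.4 kN/m
Resisting force R = c_j·L + N'·tanφ_j = 15·9.0 + 126.0·tan48.0° = 135.0 + 139.9 = 274.9 kN/m
FS = R / T = 274.9 / 131.4 = 2.093

FS = 2.09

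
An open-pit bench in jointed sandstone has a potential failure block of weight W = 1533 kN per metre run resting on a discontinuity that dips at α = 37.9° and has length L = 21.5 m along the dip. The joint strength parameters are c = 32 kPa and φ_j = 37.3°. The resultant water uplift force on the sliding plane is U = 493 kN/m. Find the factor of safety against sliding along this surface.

Resolving the block weight along and normal to the plane and applying the Mohr–Coulomb strength on the joint:
N' = W cosα − U = 1533·cos37.9° − 493 = 716.7 kN/m
Driving force T = W sinα = 1533·sin37.9° = 941.7 kN/m
Resisting force R = c·L + N'·tanφ_j = 32·21.5 + 716.7·tan37.3° = 688.0 + 546.0 = 1234.0 kN/m
FS = R / T = 1234.0 / 941.7 = 1.310

FS = 1.31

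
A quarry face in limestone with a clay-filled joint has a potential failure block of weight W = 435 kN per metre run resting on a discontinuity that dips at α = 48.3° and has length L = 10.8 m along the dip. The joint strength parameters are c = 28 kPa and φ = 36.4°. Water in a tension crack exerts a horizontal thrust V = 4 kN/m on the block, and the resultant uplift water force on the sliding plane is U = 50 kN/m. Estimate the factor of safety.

Resolving the block weight along and normal to the plane and applying the Mohr–Coulomb strength on the joint:
N' = W cosα − U − V sinα = 435·cos48.3° − 50 − 4·sin48.3° = 236.4 kN/m
Driving force T = W sinα + V cosα = 435·sin48.3° + 4·cos48.3° = 327.4 kN/m
Resisting force R = c·L + N'·tanφ = 28·10.8 + 236.4·tan36.4° = 302.4 + 174.3 = 476.7 kN/m
FS = R / T = 476.7 / 327.4 = 1.456

FS = 1.46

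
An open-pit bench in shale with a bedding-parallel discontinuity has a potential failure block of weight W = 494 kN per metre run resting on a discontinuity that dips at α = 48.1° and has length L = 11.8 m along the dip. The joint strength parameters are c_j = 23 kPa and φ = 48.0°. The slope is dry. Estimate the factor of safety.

FS = 1.73

Resolving the block weight along and normal to the plane and applying the Mohr–Coulomb strength on the joint:
N' = W cosα = 494·cos48.1° = 329.9 kN/m
Driving force T = W sinα = 494·sin48.1° = 367.7 kN/m
Resisting force R = c_j·L + N'·tanφ = 23·11.8 + 329.9·tan48.0° = 271.4 + 366.4 = 637.8 kN/m
FS = R / T = 637.8 / 367.7 = 1.735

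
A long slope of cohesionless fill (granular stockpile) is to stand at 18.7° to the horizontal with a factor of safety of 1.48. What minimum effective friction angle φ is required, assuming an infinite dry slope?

FS = tanφ/tanβ ⇒ tanφ = FS · tanβ = 1.48 · tan18.7° = 0.5010
φ = arctan(0.5010) = 26.61°

φ = 26.6°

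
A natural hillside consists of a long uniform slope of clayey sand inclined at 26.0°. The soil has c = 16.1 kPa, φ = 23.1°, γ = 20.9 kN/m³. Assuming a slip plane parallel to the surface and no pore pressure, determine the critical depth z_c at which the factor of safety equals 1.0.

z_c = 15.58 m

Setting FS = 1.00 in FS = [c + γz cos²β tanφ] / [γz sinβ cosβ] and solving for z:
z = c / [γ cosβ (FS·sinβ − cosβ·tanφ)]
  = 16.1 / [20.9·cos26.0°·(1.00·sin26.0° − cos26.0°·tan23.1°)]
  = 16.1 / [20.9·0.8988·(1.00·0.4384 − 0.8988·0.4265)]
  = 16.1 / 1.0332 = 15.582 m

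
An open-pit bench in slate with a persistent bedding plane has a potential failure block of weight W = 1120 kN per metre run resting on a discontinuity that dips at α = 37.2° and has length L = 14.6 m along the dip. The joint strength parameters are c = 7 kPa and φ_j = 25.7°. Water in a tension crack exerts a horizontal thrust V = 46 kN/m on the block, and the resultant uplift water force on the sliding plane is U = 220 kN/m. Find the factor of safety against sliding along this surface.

FS = 0.58

Resolving the block weight along and normal to the plane and applying the Mohr–Coulomb strength on the joint:
N' = W cosα − U − V sinα = 1120·cos37.2° − 220 − 46·sin37.2° = 644.3 kN/m
Driving force T = W sinα + V cosα = 1120·sin37.2° + 46·cos37.2° = 713.8 kN/m
Resisting force R = c·L + N'·tanφ_j = 7·14.6 + 644.3·tan25.7° = 102.2 + 310.1 = 412.3 kN/m
FS = R / T = 412.3 / 713.8 = 0.578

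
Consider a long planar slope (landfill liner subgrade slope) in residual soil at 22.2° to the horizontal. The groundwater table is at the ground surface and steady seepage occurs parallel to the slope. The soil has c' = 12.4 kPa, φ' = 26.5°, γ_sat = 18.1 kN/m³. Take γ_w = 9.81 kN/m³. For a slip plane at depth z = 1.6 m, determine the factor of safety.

With seepage parallel to the slope and the water table at the surface, the effective normal stress on the slip plane uses the buoyant unit weight γ' = γ_sat − γ_w while the driving shear stress uses γ_sat:
FS = [c' + γ' z cos²β tanφ'] / [γ_sat z sinβ cosβ]
γ' = 18.1 − 9.81 = 8.29 kN/m³
Numerator = 12.4 + 8.29·1.6·cos²22.2°·tan26.5° = 12.4 + 8.29·1.6·0.8572·0.4986 = 18.069 kPa
Denominator = 18.1·1.6·sin22.2°·cos22.2° = 18.1·1.6·0.3778·0.9259 = 10.131 kPa
FS = 18.069 / 10.131 = 1.784

FS = 1.78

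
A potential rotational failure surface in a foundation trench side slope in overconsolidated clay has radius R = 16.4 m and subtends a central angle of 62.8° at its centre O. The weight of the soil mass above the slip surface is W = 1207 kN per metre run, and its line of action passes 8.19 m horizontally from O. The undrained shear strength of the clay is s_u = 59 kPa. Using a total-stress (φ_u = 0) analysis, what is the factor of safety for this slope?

FS = 1.76

Taking moments about the centre O, the resisting moment is provided by the undrained shear strength acting along the arc:
Arc length L_a = R·θ = 16.4·(62.8°·π/180) = 16.4·1.0961 = 17.98 m
M_R = s_u·L_a·R = 59·17.98·16.4 = 17393.1 kN·m/m
M_D = W·d = 1207·8.19 = 9885.3 kN·m/m
FS = M_R / M_D = 17393.1 / 9885.3 = 1.759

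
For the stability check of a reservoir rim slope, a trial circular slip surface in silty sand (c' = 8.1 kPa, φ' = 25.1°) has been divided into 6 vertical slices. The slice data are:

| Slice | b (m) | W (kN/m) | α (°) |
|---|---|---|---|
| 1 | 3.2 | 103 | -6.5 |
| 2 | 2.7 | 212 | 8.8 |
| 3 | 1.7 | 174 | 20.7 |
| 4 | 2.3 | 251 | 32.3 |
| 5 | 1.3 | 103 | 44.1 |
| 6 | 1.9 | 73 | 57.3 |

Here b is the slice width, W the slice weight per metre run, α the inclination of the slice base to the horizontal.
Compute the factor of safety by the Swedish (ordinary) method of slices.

FS = 1.44

Ordinary method of slices: FS = Σ[c'·Δl_i + (W_i cosα_i)·tanφ'] / Σ W_i sinα_i, with Δl_i = b_i / cosα_i.
Slice 1: Δl = 3.2/cos(-6.5°) = 3.221 m; N'_1 = 103·cos(-6.5°) = 102.3; c'Δl = 26.09; W sinα = -11.7
Slice 2: Δl = 2.7/cos8.8° = 2.732 m; N'_2 = 212·cos8.8° = 209.5; c'Δl = 22.13; W sinα = 32.4
Slice 3: Δl = 1.7/cos20.7° = 1.817 m; N'_3 = 174·cos20.7° = 162.8; c'Δl = 14.72; W sinα = 61.5
Slice 4: Δl = 2.3/cos32.3° = 2.721 m; N'_4 = 251·cos32.3° = 212.2; c'Δl = 22.04; W sinα = 134.1
Slice 5: Δl = 1.3/cos44.1° = 1.810 m; N'_5 = 103·cos44.1° = 74.0; c'Δl = 14.66; W sinα = 71.7
Slice 6: Δl = 1.9/cos57.3° = 3.517 m; N'_6 = 73·cos57.3° = 39.4; c'Δl = 28.49; W sinα = 61.4
Σc'Δl = 128.1 kN/m; ΣN' = 800.2 kN/m; ΣW sinα = 349.5 kN/m
Resisting = 128.1 + 800.2·tan25.1° = 128.1 + 374.8 = 503.0 kN/m
FS = 503.0 / 349.5 = 1.439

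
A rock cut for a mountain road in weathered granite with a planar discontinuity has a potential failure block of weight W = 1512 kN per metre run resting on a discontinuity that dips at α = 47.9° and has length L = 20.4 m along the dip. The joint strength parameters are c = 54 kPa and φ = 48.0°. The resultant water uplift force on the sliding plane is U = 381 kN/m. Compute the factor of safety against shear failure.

Resolving the block weight along and normal to the plane and applying the Mohr–Coulomb strength on the joint:
N' = W cosα − U = 1512·cos47.9° − 381 = 632.7 kN/m
Driving force T = W sinα = 1512·sin47.9° = 1121.9 kN/m
Resisting force R = c·L + N'·tanφ = 54·20.4 + 632.7·tan48.0° = 1101.6 + 702.7 = 1804.3 kN/m
FS = R / T = 1804.3 / 1121.9 = 1.608

FS = 1.61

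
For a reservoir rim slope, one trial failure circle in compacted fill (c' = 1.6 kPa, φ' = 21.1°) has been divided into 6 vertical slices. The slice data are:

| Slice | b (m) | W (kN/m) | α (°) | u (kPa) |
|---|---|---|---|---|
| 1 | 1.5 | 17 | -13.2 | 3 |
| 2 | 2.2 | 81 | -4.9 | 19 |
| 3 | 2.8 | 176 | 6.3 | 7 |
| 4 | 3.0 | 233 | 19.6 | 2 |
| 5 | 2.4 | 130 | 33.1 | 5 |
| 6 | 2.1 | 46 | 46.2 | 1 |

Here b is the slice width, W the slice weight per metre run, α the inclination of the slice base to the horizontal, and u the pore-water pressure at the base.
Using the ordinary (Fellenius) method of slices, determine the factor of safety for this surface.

FS = 1.23

Ordinary method of slices: FS = Σ[c'·Δl_i + (W_i cosα_i − u_i·Δl_i)·tanφ'] / Σ W_i sinα_i, with Δl_i = b_i / cosα_i.
Slice 1: Δl = 1.5/cos(-13.2°) = 1.541 m; N'_1 = 17·cos(-13.2°) − 3·1.541 = 11.9; c'Δl = 2.47; W sinα = -3.9
Slice 2: Δl = 2.2/cos(-4.9°) = 2.208 m; N'_2 = 81·cos(-4.9°) − 19·2.208 = 38.8; c'Δl = 3.53; W sinα = -6.9
Slice 3: Δl = 2.8/cos6.3° = 2.817 m; N'_3 = 176·cos6.3° − 7·2.817 = 155.2; c'Δl = 4.51; W sinα = 19.3
Slice 4: Δl = 3.0/cos19.6° = 3.185 m; N'_4 = 233·cos19.6° − 2·3.185 = 213.1; c'Δl = 5.10; W sinα = 78.2
Slice 5: Δl = 2.4/cos33.1° = 2.865 m; N'_5 = 130·cos33.1° − 5·2.865 = 94.6; c'Δl = 4.58; W sinα = 71.0
Slice 6: Δl = 2.1/cos46.2° = 3.034 m; N'_6 = 46·cos46.2° − 1·3.034 = 28.8; c'Δl = 4.85; W sinα = 33.2
Σc'Δl = 25.0 kN/m; ΣN' = 542.4 kN/m; ΣW sinα = 190.9 kN/m
Resisting = 25.0 + 542.4·tan21.1° = 25.0 + 209.3 = 234.3 kN/m
FS = 234.3 / 190.9 = 1.228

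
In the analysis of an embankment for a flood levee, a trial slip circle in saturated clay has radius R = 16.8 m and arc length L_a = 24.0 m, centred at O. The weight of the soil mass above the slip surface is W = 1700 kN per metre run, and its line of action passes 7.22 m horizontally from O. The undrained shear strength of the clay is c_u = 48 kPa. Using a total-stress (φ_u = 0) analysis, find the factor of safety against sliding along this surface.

FS = 1.58

Taking moments about the centre O, the resisting moment is provided by the undrained shear strength acting along the arc:
M_R = c_u·L_a·R = 48·24.00·16.8 = 19353.6 kN·m/m
M_D = W·d = 1700·7.22 = 12274.0 kN·m/m
FS = M_R / M_D = 19353.6 / 12274.0 = 1.577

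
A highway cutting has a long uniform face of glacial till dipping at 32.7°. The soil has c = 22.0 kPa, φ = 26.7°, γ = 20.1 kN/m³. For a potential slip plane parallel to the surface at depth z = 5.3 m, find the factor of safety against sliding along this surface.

FS = 1.24

For an infinite slope with a slip plane parallel to the surface (no pore pressure): FS = [c + γz cos²β tanφ] / [γz sinβ cosβ].
γz = 20.1·5.3 = 106.53 kN/m²
Numerator = 22.0 + 106.53·cos²32.7°·tan26.7° = 22.0 + 106.53·0.7081·0.5029 = 59.941 kPa
Denominator = 106.53·sin32.7°·cos32.7° = 106.53·0.5402·0.8415 = 48.430 kPa
FS = 59.941 / 48.430 = 1.238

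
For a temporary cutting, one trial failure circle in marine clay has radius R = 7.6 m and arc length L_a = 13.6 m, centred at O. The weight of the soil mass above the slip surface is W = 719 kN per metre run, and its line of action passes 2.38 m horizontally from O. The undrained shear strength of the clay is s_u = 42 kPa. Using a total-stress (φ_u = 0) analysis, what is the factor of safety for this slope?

Taking moments about the centre O, the resisting moment is provided by the undrained shear strength acting along the arc:
M_R = s_u·L_a·R = 42·13.60·7.6 = 4341.1 kN·m/m
M_D = W·d = 719·2.38 = 1711.2 kN·m/m
FS = M_R / M_D = 4341.1 / 1711.2 = 2.537

FS = 2.54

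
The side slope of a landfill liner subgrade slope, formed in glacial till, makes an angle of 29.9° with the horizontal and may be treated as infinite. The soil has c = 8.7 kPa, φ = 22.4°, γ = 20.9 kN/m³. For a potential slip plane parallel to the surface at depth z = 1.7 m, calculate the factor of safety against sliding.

FS = 1.28

For an infinite slope with a slip plane parallel to the surface (no pore pressure): FS = [c + γz cos²β tanφ] / [γz sinβ cosβ].
γz = 20.9·1.7 = 35.53 kN/m²
Numerator = 8.7 + 35.53·cos²29.9°·tan22.4° = 8.7 + 35.53·0.7515·0.4122 = 19.705 kPa
Denominator = 35.53·sin29.9°·cos29.9° = 35.53·0.4985·0.8669 = 15.354 kPa
FS = 19.705 / 15.354 = 1.283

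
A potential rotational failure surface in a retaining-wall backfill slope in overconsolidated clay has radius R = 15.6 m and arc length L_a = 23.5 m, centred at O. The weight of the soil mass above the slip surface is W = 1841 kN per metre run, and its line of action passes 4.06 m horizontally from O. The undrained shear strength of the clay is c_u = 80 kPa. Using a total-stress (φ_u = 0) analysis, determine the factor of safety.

Taking moments about the centre O, the resisting moment is provided by the undrained shear strength acting along the arc:
M_R = c_u·L_a·R = 80·23.50·15.6 = 29328.0 kN·m/m
M_D = W·d = 1841·4.06 = 7474.5 kN·m/m
FS = M_R / M_D = 29328.0 / 7474.5 = 3.924

FS = 3.92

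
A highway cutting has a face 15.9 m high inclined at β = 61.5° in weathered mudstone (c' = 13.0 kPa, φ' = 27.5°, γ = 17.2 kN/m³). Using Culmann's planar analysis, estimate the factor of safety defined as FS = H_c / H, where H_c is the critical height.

H_c = (4c'/γ) · sinβ cosφ' / [1 − cos(β − φ')]
    = (4·13.0/17.2) · sin61.5°·cos27.5° / [1 − cos34.0°]
    = 3.023 · 0.7795 / 0.1710 = 13.78 m
FS = H_c / H = 13.78 / 15.9 = 0.867

FS = 0.87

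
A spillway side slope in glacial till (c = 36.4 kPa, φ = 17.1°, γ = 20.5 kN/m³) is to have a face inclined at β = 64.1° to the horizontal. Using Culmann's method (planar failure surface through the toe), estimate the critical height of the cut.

H_c = 19.20 m

Culmann's analysis gives the critical failure plane at α_cr = (β + φ)/2 = (64.1 + 17.1)/2 = 40.6°, and the critical height
H_c = (4c/γ) · sinβ cosφ / [1 − cos(β − φ)]
    = (4·36.4/20.5) · sin64.1°·cos17.1° / [1 − cos(47.0°)]
    = 7.102 · 0.8996·0.9558 / [1 − 0.6820]
    = 7.102 · 0.8598 / 0.3180
    = 19.20 m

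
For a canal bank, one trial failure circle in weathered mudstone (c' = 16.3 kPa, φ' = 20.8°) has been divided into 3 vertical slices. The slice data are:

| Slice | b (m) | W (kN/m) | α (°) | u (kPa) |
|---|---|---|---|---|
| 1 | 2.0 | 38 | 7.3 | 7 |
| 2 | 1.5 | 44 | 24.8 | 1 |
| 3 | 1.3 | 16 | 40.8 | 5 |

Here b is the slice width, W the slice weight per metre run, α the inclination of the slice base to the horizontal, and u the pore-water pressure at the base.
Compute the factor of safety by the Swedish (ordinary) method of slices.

FS = 3.34

Ordinary method of slices: FS = Σ[c'·Δl_i + (W_i cosα_i − u_i·Δl_i)·tanφ'] / Σ W_i sinα_i, with Δl_i = b_i / cosα_i.
Slice 1: Δl = 2.0/cos7.3° = 2.016 m; N'_1 = 38·cos7.3° − 7·2.016 = 23.6; c'Δl = 32.87; W sinα = 4.8
Slice 2: Δl = 1.5/cos24.8° = 1.652 m; N'_2 = 44·cos24.8° − 1·1.652 = 38.3; c'Δl = 26.93; W sinα = 18.5
Slice 3: Δl = 1.3/cos40.8° = 1.717 m; N'_3 = 16·cos40.8° − 5·1.717 = 3.5; c'Δl = 27.99; W sinα = 10.5
Σc'Δl = 87.8 kN/m; ΣN' = 65.4 kN/m; ΣW sinα = 33.7 kN/m
Resisting = 87.8 + 65.4·tan20.8° = 87.8 + 24.8 = 112.6 kN/m
FS = 112.6 / 33.7 = 3.338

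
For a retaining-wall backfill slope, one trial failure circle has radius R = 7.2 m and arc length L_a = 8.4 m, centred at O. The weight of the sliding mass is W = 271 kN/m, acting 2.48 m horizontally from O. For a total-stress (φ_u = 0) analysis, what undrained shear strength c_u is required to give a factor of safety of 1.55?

c_u = 17.2 kPa

FS = c_u·L_a·R / (W·d), so c_u = FS·W·d / (L_a·R).
c_u = 1.55·271·2.48 / (8.40·7.2) = 1041.7 / 60.48 = 17.22 kPa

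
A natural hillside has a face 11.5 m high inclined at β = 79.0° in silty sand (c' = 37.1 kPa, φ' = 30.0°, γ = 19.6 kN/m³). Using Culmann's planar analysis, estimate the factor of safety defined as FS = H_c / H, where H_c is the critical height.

FS = 1.63

H_c = (4c'/γ) · sinβ cosφ' / [1 − cos(β − φ')]
    = (4·37.1/19.6) · sin79.0°·cos30.0° / [1 − cos49.0°]
    = 7.571 · 0.8501 / 0.3439 = 18.71 m
FS = H_c / H = 18.71 / 11.5 = 1.627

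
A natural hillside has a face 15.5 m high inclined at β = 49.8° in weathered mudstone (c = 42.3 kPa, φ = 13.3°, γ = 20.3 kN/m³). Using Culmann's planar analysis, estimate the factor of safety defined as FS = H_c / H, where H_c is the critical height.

H_c = (4c/γ) · sinβ cosφ / [1 − cos(β − φ)]
    = (4·42.3/20.3) · sin49.8°·cos13.3° / [1 − cos36.5°]
    = 8.335 · 0.7433 / 0.1961 = 31.59 m
FS = H_c / H = 31.59 / 15.5 = 2.038

FS = 2.04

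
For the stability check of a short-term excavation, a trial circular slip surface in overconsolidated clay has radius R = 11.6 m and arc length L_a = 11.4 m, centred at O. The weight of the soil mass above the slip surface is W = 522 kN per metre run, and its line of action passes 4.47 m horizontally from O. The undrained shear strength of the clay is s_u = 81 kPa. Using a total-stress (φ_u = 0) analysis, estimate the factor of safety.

Taking moments about the centre O, the resisting moment is provided by the undrained shear strength acting along the arc:
M_R = s_u·L_a·R = 81·11.40·11.6 = 10711.4 kN·m/m
M_D = W·d = 522·4.47 = 2333.3 kN·m/m
FS = M_R / M_D = 10711.4 / 2333.3 = 4.591

FS = 4.59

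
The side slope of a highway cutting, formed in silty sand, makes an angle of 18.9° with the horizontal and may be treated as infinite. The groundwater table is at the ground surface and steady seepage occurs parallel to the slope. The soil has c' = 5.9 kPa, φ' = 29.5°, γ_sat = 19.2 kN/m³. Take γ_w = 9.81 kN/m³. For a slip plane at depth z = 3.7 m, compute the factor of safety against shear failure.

With seepage parallel to the slope and the water table at the surface, the effective normal stress on the slip plane uses the buoyant unit weight γ' = γ_sat − γ_w while the driving shear stress uses γ_sat:
FS = [c' + γ' z cos²β tanφ'] / [γ_sat z sinβ cosβ]
γ' = 19.2 − 9.81 = 9.39 kN/m³
Numerator = 5.9 + 9.39·3.7·cos²18.9°·tan29.5° = 5.9 + 9.39·3.7·0.8951·0.5658 = 23.494 kPa
Denominator = 19.2·3.7·sin18.9°·cos18.9° = 19.2·3.7·0.3239·0.9461 = 21.770 kPa
FS = 23.494 / 21.770 = 1.079

FS = 1.08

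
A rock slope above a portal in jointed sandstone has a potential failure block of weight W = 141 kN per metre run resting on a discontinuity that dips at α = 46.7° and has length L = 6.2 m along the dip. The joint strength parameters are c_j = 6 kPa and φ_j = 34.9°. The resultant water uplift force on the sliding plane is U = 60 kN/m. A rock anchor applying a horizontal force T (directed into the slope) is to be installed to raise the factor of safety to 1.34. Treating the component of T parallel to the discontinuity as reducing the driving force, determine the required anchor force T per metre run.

T = 52 kN/m

Resolving forces along and normal to the sliding plane, with the horizontal anchor force T adding T·sinα to the effective normal force and T·cosα acting up the plane against the driving force:
FS = [c_jL + (W cosα − U + T sinα) tanφ_j] / [W sinα − T cosα]
Without the anchor: N' = 36.7 kN/m, driving T_d = 102.6 kN/m, resisting R = 6·6.2 + 36.7·tan34.9° = 62.8 kN/m, FS = 0.61.
Setting FS = 1.34 and solving for T:
1.34·(102.6 − T cos46.7°) = 62.8 + T sin46.7°·tan34.9°
T·(sin46.7°·tan34.9° + 1.34·cos46.7°) = 1.34·102.6 − 62.8
T·(0.7278·0.6976 + 1.34·0.6858) = 137.5 − 62.8 = 74.7
T·1.4267 = 74.7
T = 52.4 kN/m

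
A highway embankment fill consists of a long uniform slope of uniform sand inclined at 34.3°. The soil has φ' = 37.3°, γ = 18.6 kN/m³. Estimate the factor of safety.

FS = 1.12

For a dry cohesionless infinite slope the factor of safety is FS = tanφ' / tanβ.
FS = tan37.3° / tan34.3° = 0.7618 / 0.6822 = 1.117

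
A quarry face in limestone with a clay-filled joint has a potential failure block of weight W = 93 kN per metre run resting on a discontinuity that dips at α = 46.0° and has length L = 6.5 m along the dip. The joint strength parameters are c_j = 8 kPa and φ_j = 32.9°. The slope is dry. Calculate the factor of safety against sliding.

Resolving the block weight along and normal to the plane and applying the Mohr–Coulomb strength on the joint:
N' = W cosα = 93·cos46.0° = 64.6 kN/m
Driving force T = W sinα = 93·sin46.0° = 66.9 kN/m
Resisting force R = c_j·L + N'·tanφ_j = 8·6.5 + 64.6·tan32.9° = 52.0 + 41.8 = 93.8 kN/m
FS = R / T = 93.8 / 66.9 = 1.402

FS = 1.40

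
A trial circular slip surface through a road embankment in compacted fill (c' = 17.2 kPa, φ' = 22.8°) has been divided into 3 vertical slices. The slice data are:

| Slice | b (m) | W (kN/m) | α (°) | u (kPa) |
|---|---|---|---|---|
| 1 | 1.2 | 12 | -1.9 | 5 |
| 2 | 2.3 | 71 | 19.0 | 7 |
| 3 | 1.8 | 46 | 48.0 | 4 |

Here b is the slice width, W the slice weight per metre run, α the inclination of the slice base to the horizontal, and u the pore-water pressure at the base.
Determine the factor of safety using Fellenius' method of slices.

FS = 2.47

Ordinary method of slices: FS = Σ[c'·Δl_i + (W_i cosα_i − u_i·Δl_i)·tanφ'] / Σ W_i sinα_i, with Δl_i = b_i / cosα_i.
Slice 1: Δl = 1.2/cos(-1.9°) = 1.201 m; N'_1 = 12·cos(-1.9°) − 5·1.201 = 6.0; c'Δl = 20.65; W sinα = -0.4
Slice 2: Δl = 2.3/cos19.0° = 2.433 m; N'_2 = 71·cos19.0° − 7·2.433 = 50.1; c'Δl = 41.84; W sinα = 23.1
Slice 3: Δl = 1.8/cos48.0° = 2.690 m; N'_3 = 46·cos48.0° − 4·2.690 = 20.0; c'Δl = 46.27; W sinα = 34.2
Σc'Δl = 108.8 kN/m; ΣN' = 76.1 kN/m; ΣW sinα = 56.9 kN/m
Resisting = 108.8 + 76.1·tan22.8° = 108.8 + 32.0 = 140.8 kN/m
FS = 140.8 / 56.9 = 2.474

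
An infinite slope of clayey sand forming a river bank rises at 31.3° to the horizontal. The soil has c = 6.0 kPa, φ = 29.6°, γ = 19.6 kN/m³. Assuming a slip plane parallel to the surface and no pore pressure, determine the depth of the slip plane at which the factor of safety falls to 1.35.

z = 1.66 m

Setting FS = 1.35 in FS = [c + γz cos²β tanφ] / [γz sinβ cosβ] and solving for z:
z = c / [γ cosβ (FS·sinβ − cosβ·tanφ)]
  = 6.0 / [19.6·cos31.3°·(1.35·sin31.3° − cos31.3°·tan29.6°)]
  = 6.0 / [19.6·0.8545·(1.35·0.5195 − 0.8545·0.5681)]
  = 6.0 / 3.6166 = 1.659 m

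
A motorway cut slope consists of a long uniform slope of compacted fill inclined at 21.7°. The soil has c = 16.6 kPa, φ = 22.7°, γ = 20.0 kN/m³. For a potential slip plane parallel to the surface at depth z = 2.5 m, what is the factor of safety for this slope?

For an infinite slope with a slip plane parallel to the surface (no pore pressure): FS = [c + γz cos²β tanφ] / [γz sinβ cosβ].
γz = 20.0·2.5 = 50.00 kN/m²
Numerator = 16.6 + 50.00·cos²21.7°·tan22.7° = 16.6 + 50.00·0.8633·0.4183 = 34.656 kPa
Denominator = 50.00·sin21.7°·cos21.7° = 50.00·0.3697·0.9291 = 17.177 kPa
FS = 34.656 / 17.177 = 2.018

FS = 2.02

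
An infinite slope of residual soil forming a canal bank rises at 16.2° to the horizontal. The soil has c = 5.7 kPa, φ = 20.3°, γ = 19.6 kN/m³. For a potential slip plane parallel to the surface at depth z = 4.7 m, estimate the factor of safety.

FS = 1.50

For an infinite slope with a slip plane parallel to the surface (no pore pressure): FS = [c + γz cos²β tanφ] / [γz sinβ cosβ].
γz = 19.6·4.7 = 92.12 kN/m²
Numerator = 5.7 + 92.12·cos²16.2°·tan20.3° = 5.7 + 92.12·0.9222·0.3699 = 37.124 kPa
Denominator = 92.12·sin16.2°·cos16.2° = 92.12·0.2790·0.9603 = 24.680 kPa
FS = 37.124 / 24.680 = 1.504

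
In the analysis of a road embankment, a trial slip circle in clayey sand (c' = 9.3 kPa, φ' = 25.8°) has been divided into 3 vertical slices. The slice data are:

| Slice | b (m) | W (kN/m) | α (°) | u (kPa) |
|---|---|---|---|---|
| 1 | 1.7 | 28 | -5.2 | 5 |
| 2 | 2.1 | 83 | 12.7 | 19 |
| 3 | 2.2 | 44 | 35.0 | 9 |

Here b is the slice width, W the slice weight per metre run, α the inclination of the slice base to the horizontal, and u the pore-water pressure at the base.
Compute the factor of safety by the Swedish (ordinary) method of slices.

FS = 2.33

Ordinary method of slices: FS = Σ[c'·Δl_i + (W_i cosα_i − u_i·Δl_i)·tanφ'] / Σ W_i sinα_i, with Δl_i = b_i / cosα_i.
Slice 1: Δl = 1.7/cos(-5.2°) = 1.707 m; N'_1 = 28·cos(-5.2°) − 5·1.707 = 19.3; c'Δl = 15.88; W sinα = -2.5
Slice 2: Δl = 2.1/cos12.7° = 2.153 m; N'_2 = 83·cos12.7° − 19·2.153 = 40.1; c'Δl = 20.02; W sinα = 18.2
Slice 3: Δl = 2.2/cos35.0° = 2.686 m; N'_3 = 44·cos35.0° − 9·2.686 = 11.9; c'Δl = 24.98; W sinα = 25.2
Σc'Δl = 60.9 kN/m; ΣN' = 71.3 kN/m; ΣW sinα = 40.9 kN/m
Resisting = 60.9 + 71.3·tan25.8° = 60.9 + 34.5 = 95.3 kN/m
FS = 95.3 / 40.9 = 2.328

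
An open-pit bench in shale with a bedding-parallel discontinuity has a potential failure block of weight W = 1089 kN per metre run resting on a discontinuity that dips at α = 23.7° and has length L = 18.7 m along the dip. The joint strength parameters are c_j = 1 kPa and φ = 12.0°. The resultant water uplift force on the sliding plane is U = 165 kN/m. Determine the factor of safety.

FS = 0.45

Resolving the block weight along and normal to the plane and applying the Mohr–Coulomb strength on the joint:
N' = W cosα − U = 1089·cos23.7° − 165 = 832.2 kN/m
Driving force T = W sinα = 1089·sin23.7° = 437.7 kN/m
Resisting force R = c_j·L + N'·tanφ = 1·18.7 + 832.2·tan12.0° = 18.7 + 176.9 = 195.6 kN/m
FS = R / T = 195.6 / 437.7 = 0.447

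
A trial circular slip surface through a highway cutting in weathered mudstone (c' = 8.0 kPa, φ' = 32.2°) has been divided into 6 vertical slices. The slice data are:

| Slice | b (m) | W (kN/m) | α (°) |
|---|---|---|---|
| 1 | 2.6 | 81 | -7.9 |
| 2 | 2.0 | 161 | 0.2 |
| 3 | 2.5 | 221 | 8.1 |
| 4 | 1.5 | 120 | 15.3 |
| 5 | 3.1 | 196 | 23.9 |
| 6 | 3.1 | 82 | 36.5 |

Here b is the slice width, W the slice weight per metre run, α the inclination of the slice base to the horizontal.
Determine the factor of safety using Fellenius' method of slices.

FS = 3.57

Ordinary method of slices: FS = Σ[c'·Δl_i + (W_i cosα_i)·tanφ'] / Σ W_i sinα_i, with Δl_i = b_i / cosα_i.
Slice 1: Δl = 2.6/cos(-7.9°) = 2.625 m; N'_1 = 81·cos(-7.9°) = 80.2; c'Δl = 21.00; W sinα = -11.1
Slice 2: Δl = 2.0/cos0.2° = 2.000 m; N'_2 = 161·cos0.2° = 161.0; c'Δl = 16.00; W sinα = 0.6
Slice 3: Δl = 2.5/cos8.1° = 2.525 m; N'_3 = 221·cos8.1° = 218.8; c'Δl = 20.20; W sinα = 31.1
Slice 4: Δl = 1.5/cos15.3° = 1.555 m; N'_4 = 120·cos15.3° = 115.7; c'Δl = 12.44; W sinα = 31.7
Slice 5: Δl = 3.1/cos23.9° = 3.391 m; N'_5 = 196·cos23.9° = 179.2; c'Δl = 27.13; W sinα = 79.4
Slice 6: Δl = 3.1/cos36.5° = 3.856 m; N'_6 = 82·cos36.5° = 65.9; c'Δl = 30.85; W sinα = 48.8
Σc'Δl = 127.6 kN/m; ΣN' = 820.9 kN/m; ΣW sinα = 180.4 kN/m
Resisting = 127.6 + 820.9·tan32.2° = 127.6 + 516.9 = 644.6 kN/m
FS = 644.6 / 180.4 = 3.573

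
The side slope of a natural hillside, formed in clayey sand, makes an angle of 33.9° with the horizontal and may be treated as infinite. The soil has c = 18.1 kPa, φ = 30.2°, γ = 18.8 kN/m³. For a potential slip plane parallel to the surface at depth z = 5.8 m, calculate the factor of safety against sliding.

For an infinite slope with a slip plane parallel to the surface (no pore pressure): FS = [c + γz cos²β tanφ] / [γz sinβ cosβ].
γz = 18.8·5.8 = 109.04 kN/m²
Numerator = 18.1 + 109.04·cos²33.9°·tan30.2° = 18.1 + 109.04·0.6889·0.5820 = 61.821 kPa
Denominator = 109.04·sin33.9°·cos33.9° = 109.04·0.5577·0.8300 = 50.478 kPa
FS = 61.821 / 50.478 = 1.225

FS = 1.22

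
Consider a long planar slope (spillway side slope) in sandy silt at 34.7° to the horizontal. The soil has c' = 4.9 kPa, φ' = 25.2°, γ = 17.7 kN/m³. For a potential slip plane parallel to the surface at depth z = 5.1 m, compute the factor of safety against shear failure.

For an infinite slope with a slip plane parallel to the surface (no pore pressure): FS = [c' + γz cos²β tanφ'] / [γz sinβ cosβ].
γz = 17.7·5.1 = 90.27 kN/m²
Numerator = 4.9 + 90.27·cos²34.7°·tan25.2° = 4.9 + 90.27·0.6759·0.4706 = 33.612 kPa
Denominator = 90.27·sin34.7°·cos34.7° = 90.27·0.5693·0.8221 = 42.249 kPa
FS = 33.612 / 42.249 = 0.796

FS = 0.80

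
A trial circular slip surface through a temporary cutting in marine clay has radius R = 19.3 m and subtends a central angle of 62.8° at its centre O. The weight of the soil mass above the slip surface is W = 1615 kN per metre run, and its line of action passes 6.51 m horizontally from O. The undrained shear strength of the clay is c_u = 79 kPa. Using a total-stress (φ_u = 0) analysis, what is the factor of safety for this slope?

Taking moments about the centre O, the resisting moment is provided by the undrained shear strength acting along the arc:
Arc length L_a = R·θ = 19.3·(62.8°·π/180) = 19.3·1.0961 = 21.15 m
M_R = c_u·L_a·R = 79·21.15·19.3 = 32253.6 kN·m/m
M_D = W·d = 1615·6.51 = 10513.6 kN·m/m
FS = M_R / M_D = 32253.6 / 10513.6 = 3.068

FS = 3.07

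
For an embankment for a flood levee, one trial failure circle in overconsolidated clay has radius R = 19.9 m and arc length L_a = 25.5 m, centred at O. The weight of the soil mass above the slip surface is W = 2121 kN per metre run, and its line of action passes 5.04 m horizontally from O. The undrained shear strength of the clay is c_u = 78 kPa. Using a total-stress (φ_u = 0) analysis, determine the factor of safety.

FS = 3.70

Taking moments about the centre O, the resisting moment is provided by the undrained shear strength acting along the arc:
M_R = c_u·L_a·R = 78·25.50·19.9 = 39581.1 kN·m/m
M_D = W·d = 2121·5.04 = 10689.8 kN·m/m
FS = M_R / M_D = 39581.1 / 10689.8 = 3.703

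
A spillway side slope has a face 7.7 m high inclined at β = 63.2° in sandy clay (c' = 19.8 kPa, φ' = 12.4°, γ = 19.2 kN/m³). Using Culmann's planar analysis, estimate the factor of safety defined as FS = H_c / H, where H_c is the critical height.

FS = 1.27

H_c = (4c'/γ) · sinβ cosφ' / [1 − cos(β − φ')]
    = (4·19.8/19.2) · sin63.2°·cos12.4° / [1 − cos50.8°]
    = 4.125 · 0.8718 / 0.3680 = 9.77 m
FS = H_c / H = 9.77 / 7.7 = 1.269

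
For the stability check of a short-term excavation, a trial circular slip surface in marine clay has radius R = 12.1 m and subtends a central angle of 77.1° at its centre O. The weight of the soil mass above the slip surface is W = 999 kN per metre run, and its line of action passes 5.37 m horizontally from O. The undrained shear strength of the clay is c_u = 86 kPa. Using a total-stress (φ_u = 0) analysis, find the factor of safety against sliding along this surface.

Taking moments about the centre O, the resisting moment is provided by the undrained shear strength acting along the arc:
Arc length L_a = R·θ = 12.1·(77.1°·π/180) = 12.1·1.3456 = 16.28 m
M_R = c_u·L_a·R = 86·16.28·12.1 = 16943.4 kN·m/m
M_D = W·d = 999·5.37 = 5364.6 kN·m/m
FS = M_R / M_D = 16943.4 / 5364.6 = 3.158

FS = 3.16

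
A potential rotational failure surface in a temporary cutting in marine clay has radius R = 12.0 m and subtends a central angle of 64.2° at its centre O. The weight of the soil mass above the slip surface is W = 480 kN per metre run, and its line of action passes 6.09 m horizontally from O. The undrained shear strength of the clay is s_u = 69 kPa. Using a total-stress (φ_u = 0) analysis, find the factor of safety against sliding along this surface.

Taking moments about the centre O, the resisting moment is provided by the undrained shear strength acting along the arc:
Arc length L_a = R·θ = 12.0·(64.2°·π/180) = 12.0·1.1205 = 13.45 m
M_R = s_u·L_a·R = 69·13.45·12.0 = 11133.3 kN·m/m
M_D = W·d = 480·6.09 = 2923.2 kN·m/m
FS = M_R / M_D = 11133.3 / 2923.2 = 3.809

FS = 3.81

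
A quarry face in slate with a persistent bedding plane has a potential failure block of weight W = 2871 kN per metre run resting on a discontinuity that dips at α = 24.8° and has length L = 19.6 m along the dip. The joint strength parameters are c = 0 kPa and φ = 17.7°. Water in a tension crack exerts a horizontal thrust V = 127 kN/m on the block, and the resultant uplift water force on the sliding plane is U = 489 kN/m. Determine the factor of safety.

FS = 0.50

Resolving the block weight along and normal to the plane and applying the Mohr–Coulomb strength on the joint:
N' = W cosα − U − V sinα = 2871·cos24.8° − 489 − 127·sin24.8° = 2064.0 kN/m
Driving force T = W sinα + V cosα = 2871·sin24.8° + 127·cos24.8° = 1319.5 kN/m
Resisting force R = c·L + N'·tanφ = 0·19.6 + 2064.0·tan17.7° = 0.0 + 658.7 = 658.7 kN/m
FS = R / T = 658.7 / 1319.5 = 0.499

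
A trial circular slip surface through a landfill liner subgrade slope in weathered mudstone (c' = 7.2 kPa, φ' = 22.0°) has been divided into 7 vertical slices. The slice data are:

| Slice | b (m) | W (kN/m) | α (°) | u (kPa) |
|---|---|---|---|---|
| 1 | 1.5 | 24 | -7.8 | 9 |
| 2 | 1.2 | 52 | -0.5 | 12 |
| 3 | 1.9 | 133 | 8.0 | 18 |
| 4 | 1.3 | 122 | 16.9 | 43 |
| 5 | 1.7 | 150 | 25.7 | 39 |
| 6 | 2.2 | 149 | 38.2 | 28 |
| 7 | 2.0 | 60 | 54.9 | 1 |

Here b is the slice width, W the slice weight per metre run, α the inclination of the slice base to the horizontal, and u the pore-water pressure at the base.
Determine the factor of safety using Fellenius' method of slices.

Ordinary method of slices: FS = Σ[c'·Δl_i + (W_i cosα_i − u_i·Δl_i)·tanφ'] / Σ W_i sinα_i, with Δl_i = b_i / cosα_i.
Slice 1: Δl = 1.5/cos(-7.8°) = 1.514 m; N'_1 = 24·cos(-7.8°) − 9·1.514 = 10.2; c'Δl = 10.90; W sinα = -3.3
Slice 2: Δl = 1.2/cos(-0.5°) = 1.200 m; N'_2 = 52·cos(-0.5°) − 12·1.200 = 37.6; c'Δl = 8.64; W sinα = -0.5
Slice 3: Δl = 1.9/cos8.0° = 1.919 m; N'_3 = 133·cos8.0° − 18·1.919 = 97.2; c'Δl = 13.81; W sinα = 18.5
Slice 4: Δl = 1.3/cos16.9° = 1.359 m; N'_4 = 122·cos16.9° − 43·1.359 = 58.3; c'Δl = 9.78; W sinα = 35.5
Slice 5: Δl = 1.7/cos25.7° = 1.887 m; N'_5 = 150·cos25.7° − 39·1.887 = 61.6; c'Δl = 13.58; W sinα = 65.0
Slice 6: Δl = 2.2/cos38.2° = 2.799 m; N'_6 = 149·cos38.2° − 28·2.799 = 38.7; c'Δl = 20.16; W sinα = 92.1
Slice 7: Δl = 2.0/cos54.9° = 3.478 m; N'_7 = 60·cos54.9° − 1·3.478 = 31.0; c'Δl = 25.04; W sinα = 49.1
Σc'Δl = 101.9 kN/m; ΣN' = 334.5 kN/m; ΣW sinα = 256.5 kN/m
Resisting = 101.9 + 334.5·tan22.0° = 101.9 + 135.2 = 237.1 kN/m
FS = 237.1 / 256.5 = 0.924

FS = 0.92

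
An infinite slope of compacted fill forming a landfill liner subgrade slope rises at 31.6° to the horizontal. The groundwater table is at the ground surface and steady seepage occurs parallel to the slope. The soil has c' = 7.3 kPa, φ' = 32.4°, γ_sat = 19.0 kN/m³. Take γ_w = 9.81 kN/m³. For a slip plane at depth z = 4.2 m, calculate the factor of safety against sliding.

FS = 0.70

With seepage parallel to the slope and the water table at the surface, the effective normal stress on the slip plane uses the buoyant unit weight γ' = γ_sat − γ_w while the driving shear stress uses γ_sat:
FS = [c' + γ' z cos²β tanφ'] / [γ_sat z sinβ cosβ]
γ' = 19.0 − 9.81 = 9.19 kN/m³
Numerator = 7.3 + 9.19·4.2·cos²31.6°·tan32.4° = 7.3 + 9.19·4.2·0.7254·0.6346 = 25.070 kPa
Denominator = 19.0·4.2·sin31.6°·cos31.6° = 19.0·4.2·0.5240·0.8517 = 35.614 kPa
FS = 25.070 / 35.614 = 0.704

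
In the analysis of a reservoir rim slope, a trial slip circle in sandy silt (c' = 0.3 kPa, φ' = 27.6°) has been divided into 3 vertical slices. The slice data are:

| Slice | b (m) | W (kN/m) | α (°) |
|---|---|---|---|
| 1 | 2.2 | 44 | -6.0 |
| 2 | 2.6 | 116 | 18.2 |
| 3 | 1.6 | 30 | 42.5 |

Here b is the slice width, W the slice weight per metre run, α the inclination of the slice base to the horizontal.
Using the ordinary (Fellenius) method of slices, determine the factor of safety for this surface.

FS = 1.81

Ordinary method of slices: FS = Σ[c'·Δl_i + (W_i cosα_i)·tanφ'] / Σ W_i sinα_i, with Δl_i = b_i / cosα_i.
Slice 1: Δl = 2.2/cos(-6.0°) = 2.212 m; N'_1 = 44·cos(-6.0°) = 43.8; c'Δl = 0.66; W sinα = -4.6
Slice 2: Δl = 2.6/cos18.2° = 2.737 m; N'_2 = 116·cos18.2° = 110.2; c'Δl = 0.82; W sinα = 36.2
Slice 3: Δl = 1.6/cos42.5° = 2.170 m; N'_3 = 30·cos42.5° = 22.1; c'Δl = 0.65; W sinα = 20.3
Σc'Δl = 2.1 kN/m; ΣN' = 176.1 kN/m; ΣW sinα = 51.9 kN/m
Resisting = 2.1 + 176.1·tan27.6° = 2.1 + 92.0 = 94.2 kN/m
FS = 94.2 / 51.9 = 1.815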